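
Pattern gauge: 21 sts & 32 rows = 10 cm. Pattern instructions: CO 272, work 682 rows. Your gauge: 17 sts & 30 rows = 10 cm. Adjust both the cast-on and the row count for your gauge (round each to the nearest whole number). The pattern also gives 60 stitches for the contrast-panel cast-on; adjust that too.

Cast on 220 stitches; work 639 rows; contrast-panel cast-on 49 stitches.

Stitches: 272 × 17/21 = 220.19 → 220.
Rows: 682 × 30/32 = 639.38 → 639.
contrast-panel cast-on: 60 × 17/21 = 48.57 → 49.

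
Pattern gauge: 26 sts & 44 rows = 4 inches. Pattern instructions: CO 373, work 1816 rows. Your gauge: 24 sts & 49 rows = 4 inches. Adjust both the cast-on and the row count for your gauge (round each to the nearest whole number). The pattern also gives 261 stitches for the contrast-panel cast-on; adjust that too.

Cast on 344 stitches; work 2022 rows; contrast-panel cast-on 241 stitches.

Stitches: 373 × 24/26 = 344.31 → 344.
Rows: 1816 × 49/44 = 2022.36 → 2022.
contrast-panel cast-on: 261 × 24/26 = 240.92 → 241.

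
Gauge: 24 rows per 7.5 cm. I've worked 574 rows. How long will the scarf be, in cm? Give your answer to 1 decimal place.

179.4 cm.

24 rows / 7.5 cm = 3.2 rows per cm.
574 / 3.2 = 179.38 cm.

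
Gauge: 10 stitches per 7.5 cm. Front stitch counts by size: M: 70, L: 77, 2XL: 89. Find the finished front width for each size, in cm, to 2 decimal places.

M 52.50 cm; L 57.75 cm; 2XL 66.75 cm.

10/7.5 = 1.333 sts per cm.
M: 70 / 1.333 = 52.500 → 52.50 cm.
L: 77 / 1.333 = 57.750 → 57.75 cm.
2XL: 89 / 1.333 = 66.750 → 66.75 cm.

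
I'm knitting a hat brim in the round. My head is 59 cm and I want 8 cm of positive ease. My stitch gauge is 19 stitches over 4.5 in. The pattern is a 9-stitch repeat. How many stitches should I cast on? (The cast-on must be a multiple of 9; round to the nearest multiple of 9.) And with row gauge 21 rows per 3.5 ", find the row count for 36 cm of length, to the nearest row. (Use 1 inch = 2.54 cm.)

Finished = 59 + 8 = 67 cm.
67 cm × 1/2.54 = 26.38 inches.
19/4.5 = 4.222 sts per in; 26.38 × 4.222 = 111.37 sts.
Nearest multiple of 9 → 108.
36 cm = 14.17 inches; × 6 = 85.04 → 85 rows.

Cast on 108 stitches; work 85 rows.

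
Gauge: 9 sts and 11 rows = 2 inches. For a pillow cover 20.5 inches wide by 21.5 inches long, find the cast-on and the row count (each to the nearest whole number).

Stitch gauge = 9/2 = 4.5 sts/in; 20.5 × 4.5 = 92.25 → 92 sts.
Row gauge = 11/2 = 5.5 rows/in; 21.5 × 5.5 = 118.25 → 118 rows.

Cast on 92 stitches and work 118 rows.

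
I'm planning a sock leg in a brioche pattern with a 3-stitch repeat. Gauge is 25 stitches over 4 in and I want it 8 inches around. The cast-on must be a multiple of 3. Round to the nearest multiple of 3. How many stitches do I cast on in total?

25 / 4 = 6.25 sts per inch.
8 × 6.25 = 50.00 sts.
Nearest multiple of 3: 51.

51 stitches.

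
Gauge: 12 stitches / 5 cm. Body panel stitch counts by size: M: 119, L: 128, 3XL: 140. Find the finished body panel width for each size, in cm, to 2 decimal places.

M 49.58 cm; L 53.33 cm; 3XL 58.33 cm.

12/5 = 2.4 sts per cm.
M: 119 / 2.4 = 49.583 → 49.58 cm.
L: 128 / 2.4 = 53.333 → 53.33 cm.
3XL: 140 / 2.4 = 58.333 → 58.33 cm.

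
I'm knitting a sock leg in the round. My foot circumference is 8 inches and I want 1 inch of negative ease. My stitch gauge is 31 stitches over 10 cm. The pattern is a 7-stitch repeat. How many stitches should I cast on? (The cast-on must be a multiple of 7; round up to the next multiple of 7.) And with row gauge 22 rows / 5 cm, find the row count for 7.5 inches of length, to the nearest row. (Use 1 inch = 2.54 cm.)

Finished = 8 − 1 = 7 inches.
7 inches × 2.54 = 17.78 cm.
31/10 = 3.1 sts per cm; 17.78 × 3.1 = 55.12 sts.
Next multiple of 7 → 56.
7.5 inches = 19.05 cm; × 4.4 = 83.82 → 84 rows.

Cast on 56 stitches; work 84 rows.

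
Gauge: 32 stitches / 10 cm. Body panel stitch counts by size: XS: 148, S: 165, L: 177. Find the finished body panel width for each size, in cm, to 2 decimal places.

32/10 = 3.2 sts per cm.
XS: 148 / 3.2 = 46.250 → 46.25 cm.
S: 165 / 3.2 = 51.562 → 51.56 cm.
L: 177 / 3.2 = 55.312 → 55.31 cm.

XS 46.25 cm; S 51.56 cm; L 55.31 cm.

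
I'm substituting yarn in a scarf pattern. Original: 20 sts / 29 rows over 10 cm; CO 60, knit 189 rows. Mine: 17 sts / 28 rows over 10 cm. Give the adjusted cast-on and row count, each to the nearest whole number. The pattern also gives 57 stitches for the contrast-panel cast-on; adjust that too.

Cast on 51 stitches; work 182 rows; contrast-panel cast-on 48 stitches.

Stitches: 60 × 17/20 = 51.00 → 51.
Rows: 189 × 28/29 = 182.48 → 182.
contrast-panel cast-on: 57 × 17/20 = 48.45 → 48.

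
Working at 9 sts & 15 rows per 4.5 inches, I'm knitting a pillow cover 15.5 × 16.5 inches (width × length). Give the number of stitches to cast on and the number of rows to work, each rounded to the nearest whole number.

Cast on 31 stitches and work 55 rows.

Stitch gauge = 9/4.5 = 2 sts/in; 15.5 × 2 = 31.00 → 31 sts.
Row gauge = 15/4.5 = 3.333 rows/in; 16.5 × 3.333 = 55.00 → 55 rows.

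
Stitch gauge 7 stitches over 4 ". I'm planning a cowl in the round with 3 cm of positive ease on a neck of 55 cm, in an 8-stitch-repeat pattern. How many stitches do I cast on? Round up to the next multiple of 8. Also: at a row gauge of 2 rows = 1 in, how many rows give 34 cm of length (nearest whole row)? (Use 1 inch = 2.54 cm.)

Cast on 40 stitches; work 27 rows.

Finished = 55 + 3 = 58 cm.
58 cm × 1/2.54 = 22.83 inches.
7/4 = 1.75 sts per in; 22.83 × 1.75 = 39.96 sts.
Next multiple of 8 → 40.
34 cm = 13.39 inches; × 2 = 26.77 → 27 rows.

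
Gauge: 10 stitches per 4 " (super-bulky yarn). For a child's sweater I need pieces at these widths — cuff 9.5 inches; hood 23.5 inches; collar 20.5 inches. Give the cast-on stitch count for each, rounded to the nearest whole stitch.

cuff 24; hood 59; collar 51.

Rate = 10/4 = 2.5 sts per in.
cuff: 9.5 × 2.5 = 23.75 → 24.
hood: 23.5 × 2.5 = 58.75 → 59.
collar: 20.5 × 2.5 = 51.25 → 51.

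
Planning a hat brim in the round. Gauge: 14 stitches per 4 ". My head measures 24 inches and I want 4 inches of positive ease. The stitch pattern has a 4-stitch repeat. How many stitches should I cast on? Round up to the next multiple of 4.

Finished = 24 + 4 = 28 inches.
14 / 4 = 3.5 sts/in.
28 × 3.5 = 98.00 sts.
Next multiple of 4: 100.

Cast on 100 stitches.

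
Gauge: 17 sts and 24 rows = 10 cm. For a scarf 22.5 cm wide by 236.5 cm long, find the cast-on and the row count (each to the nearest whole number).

Stitch gauge = 17/10 = 1.7 sts/cm; 22.5 × 1.7 = 38.25 → 38 sts.
Row gauge = 24/10 = 2.4 rows/cm; 236.5 × 2.4 = 567.60 → 568 rows.

Cast on 38 stitches and work 568 rows.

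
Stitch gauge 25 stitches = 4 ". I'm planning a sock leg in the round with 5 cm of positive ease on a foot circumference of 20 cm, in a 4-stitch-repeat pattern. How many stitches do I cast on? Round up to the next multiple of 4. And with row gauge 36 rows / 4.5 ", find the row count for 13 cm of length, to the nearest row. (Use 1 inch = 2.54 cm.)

Cast on 64 stitches; work 41 rows.

Finished = 20 + 5 = 25 cm.
25 cm × 1/2.54 = 9.84 inches.
25/4 = 6.25 sts per in; 9.84 × 6.25 = 61.52 sts.
Next multiple of 4 → 64.
13 cm = 5.12 inches; × 8 = 40.94 → 41 rows.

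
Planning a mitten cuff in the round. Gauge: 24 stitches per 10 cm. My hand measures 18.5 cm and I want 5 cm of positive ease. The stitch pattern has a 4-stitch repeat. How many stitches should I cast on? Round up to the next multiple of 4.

Finished = 18.5 + 5 = 23.5 cm.
24 / 10 = 2.4 sts/cm.
23.5 × 2.4 = 56.40 sts.
Next multiple of 4: 60.

Cast on 60 stitches.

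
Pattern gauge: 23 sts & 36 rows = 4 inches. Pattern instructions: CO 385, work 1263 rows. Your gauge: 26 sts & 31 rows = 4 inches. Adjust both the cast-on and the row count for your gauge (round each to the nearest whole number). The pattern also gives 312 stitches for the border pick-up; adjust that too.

Stitches: 385 × 26/23 = 435.22 → 435.
Rows: 1263 × 31/36 = 1087.58 → 1088.
border pick-up: 312 × 26/23 = 352.70 → 353.

Cast on 435 stitches; work 1088 rows; border pick-up 353 stitches.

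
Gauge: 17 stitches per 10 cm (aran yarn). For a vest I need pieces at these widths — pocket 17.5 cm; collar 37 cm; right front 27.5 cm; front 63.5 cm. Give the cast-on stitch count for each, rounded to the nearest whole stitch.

Rate = 17/10 = 1.7 sts per cm.
pocket: 17.5 × 1.7 = 29.75 → 30.
collar: 37 × 1.7 = 62.90 → 63.
right front: 27.5 × 1.7 = 46.75 → 47.
front: 63.5 × 1.7 = 107.95 → 108.

pocket 30; collar 63; right front 47; front 108.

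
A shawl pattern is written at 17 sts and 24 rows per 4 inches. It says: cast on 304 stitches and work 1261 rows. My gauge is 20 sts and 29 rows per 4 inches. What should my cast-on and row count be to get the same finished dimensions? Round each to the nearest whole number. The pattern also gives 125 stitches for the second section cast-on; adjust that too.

Cast on 358 stitches; work 1524 rows; second section cast-on 147 stitches.

Stitches: 304 × 20/17 = 357.65 → 358.
Rows: 1261 × 29/24 = 1523.71 → 1524.
second section cast-on: 125 × 20/17 = 147.06 → 147.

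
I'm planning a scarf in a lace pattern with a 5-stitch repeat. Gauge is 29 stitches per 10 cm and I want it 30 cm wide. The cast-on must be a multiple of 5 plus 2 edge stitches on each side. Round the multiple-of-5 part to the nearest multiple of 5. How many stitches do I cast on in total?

89 stitches.

29 / 10 = 2.9 sts per cm.
30 × 2.9 = 87.00 sts.
Less 4 edge sts → 83.00 for the repeat.
Nearest multiple of 5: 85.
Add back 4 edge sts → 89.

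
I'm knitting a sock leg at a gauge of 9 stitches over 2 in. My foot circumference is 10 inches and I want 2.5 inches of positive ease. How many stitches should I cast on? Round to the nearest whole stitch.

56 stitches.

Finished = 10 + 2.5 = 12.5 in.
9 / 2 = 4.5 sts per inch.
12.50 × 4.5 = 56.25 sts.
→ 56 sts.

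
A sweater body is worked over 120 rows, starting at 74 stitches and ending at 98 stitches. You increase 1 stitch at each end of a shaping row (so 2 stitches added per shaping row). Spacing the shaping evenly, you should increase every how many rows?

Stitches to add: |98 − 74| = 24.
Shaping rows needed: 24 / 2 = 12.
120 rows / 12 = every 10 rows.

Increase every 10th row.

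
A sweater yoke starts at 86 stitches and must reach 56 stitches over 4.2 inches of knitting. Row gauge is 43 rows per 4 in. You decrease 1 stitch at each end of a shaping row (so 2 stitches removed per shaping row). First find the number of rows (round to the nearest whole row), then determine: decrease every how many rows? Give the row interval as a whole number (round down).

Rows = 4.2 × 10.75 = 45.1 → 45 rows.
Stitches to remove: 30 → 15 shaping rows (at 2 st each).
45 / 15 = 3.00 → every 3 rows.

Decrease every 3rd row.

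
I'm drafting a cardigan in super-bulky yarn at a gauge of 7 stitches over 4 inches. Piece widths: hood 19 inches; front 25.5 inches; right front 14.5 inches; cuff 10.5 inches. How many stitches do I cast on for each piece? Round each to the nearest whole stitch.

Rate = 7/4 = 1.75 sts per in.
hood: 19 × 1.75 = 33.25 → 33.
front: 25.5 × 1.75 = 44.62 → 45.
right front: 14.5 × 1.75 = 25.38 → 25.
cuff: 10.5 × 1.75 = 18.38 → 18.

hood 33; front 45; right front 25; cuff 18.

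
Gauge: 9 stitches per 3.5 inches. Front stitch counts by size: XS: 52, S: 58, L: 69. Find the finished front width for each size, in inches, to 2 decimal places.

9/3.5 = 2.571 sts per in.
XS: 52 / 2.571 = 20.222 → 20.22 in.
S: 58 / 2.571 = 22.556 → 22.56 in.
L: 69 / 2.571 = 26.833 → 26.83 in.

XS 20.22 inches; S 22.56 inches; L 26.83 inches.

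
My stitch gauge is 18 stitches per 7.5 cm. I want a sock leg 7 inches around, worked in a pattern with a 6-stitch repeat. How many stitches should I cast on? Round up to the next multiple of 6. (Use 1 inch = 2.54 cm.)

48 stitches.

7 in = 7 × 2.54 = 17.78 cm.
18 / 7.5 = 2.4 sts/cm.
17.78 × 2.4 = 42.67 sts.
→ 48.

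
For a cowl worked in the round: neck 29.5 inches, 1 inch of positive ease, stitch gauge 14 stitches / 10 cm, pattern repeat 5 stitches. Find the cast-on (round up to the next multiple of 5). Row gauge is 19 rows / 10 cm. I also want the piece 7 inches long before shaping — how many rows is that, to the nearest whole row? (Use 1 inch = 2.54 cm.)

Cast on 110 stitches; work 34 rows.

Finished = 29.5 + 1 = 30.5 inches.
30.5 inches × 2.54 = 77.47 cm.
14/10 = 1.4 sts per cm; 77.47 × 1.4 = 108.46 sts.
Next multiple of 5 → 110.
7 inches = 17.78 cm; × 1.9 = 33.78 → 34 rows.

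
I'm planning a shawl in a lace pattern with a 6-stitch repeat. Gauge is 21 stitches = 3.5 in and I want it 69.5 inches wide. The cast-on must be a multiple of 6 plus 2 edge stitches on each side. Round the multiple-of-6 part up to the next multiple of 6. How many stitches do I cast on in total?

Cast on 418 stitches.

21 / 3.5 = 6 sts per inch.
69.5 × 6 = 417.00 sts.
Less 4 edge sts → 413.00 for the repeat.
Next multiple of 6: 414.
Add back 4 edge sts → 418.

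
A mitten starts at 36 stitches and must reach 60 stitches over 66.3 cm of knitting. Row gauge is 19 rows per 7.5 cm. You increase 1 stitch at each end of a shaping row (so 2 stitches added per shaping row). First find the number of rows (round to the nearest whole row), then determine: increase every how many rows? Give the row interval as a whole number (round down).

Increase every 14th row.

Rows = 66.3 × 2.533 = 168.0 → 168 rows.
Stitches to add: 24 → 12 shaping rows (at 2 st each).
168 / 12 = 14.00 → every 14 rows.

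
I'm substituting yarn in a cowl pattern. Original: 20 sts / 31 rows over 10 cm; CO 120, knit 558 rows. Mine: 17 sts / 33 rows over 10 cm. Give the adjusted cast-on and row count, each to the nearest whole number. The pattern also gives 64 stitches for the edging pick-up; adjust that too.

Cast on 102 stitches; work 594 rows; edging pick-up 54 stitches.

Stitches: 120 × 17/20 = 102.00 → 102.
Rows: 558 × 33/31 = 594.00 → 594.
edging pick-up: 64 × 17/20 = 54.40 → 54.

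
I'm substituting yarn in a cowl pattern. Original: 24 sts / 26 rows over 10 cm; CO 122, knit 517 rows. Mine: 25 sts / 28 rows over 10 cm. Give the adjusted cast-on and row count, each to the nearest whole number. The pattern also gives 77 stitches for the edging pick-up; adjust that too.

Stitches: 122 × 25/24 = 127.08 → 127.
Rows: 517 × 28/26 = 556.77 → 557.
edging pick-up: 77 × 25/24 = 80.21 → 80.

Cast on 127 stitches; work 557 rows; edging pick-up 80 stitches.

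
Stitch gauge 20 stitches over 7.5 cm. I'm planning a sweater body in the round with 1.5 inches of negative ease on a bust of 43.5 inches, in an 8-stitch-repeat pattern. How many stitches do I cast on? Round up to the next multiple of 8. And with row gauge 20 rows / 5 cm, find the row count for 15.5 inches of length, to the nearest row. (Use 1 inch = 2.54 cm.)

Finished = 43.5 − 1.5 = 42 inches.
42 inches × 2.54 = 106.68 cm.
20/7.5 = 2.667 sts per cm; 106.68 × 2.667 = 284.48 sts.
Next multiple of 8 → 288.
15.5 inches = 39.37 cm; × 4 = 157.48 → 157 rows.

Cast on 288 stitches; work 157 rows.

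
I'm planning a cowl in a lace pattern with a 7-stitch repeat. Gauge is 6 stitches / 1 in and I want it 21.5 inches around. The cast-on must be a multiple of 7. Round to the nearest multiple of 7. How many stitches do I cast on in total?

126 stitches.

6 / 1 = 6 sts per inch.
21.5 × 6 = 129.00 sts.
Nearest multiple of 7: 126.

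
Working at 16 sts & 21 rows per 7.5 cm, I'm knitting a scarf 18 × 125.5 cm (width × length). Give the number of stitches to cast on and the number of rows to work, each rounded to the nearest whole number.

Cast on 38 stitches and work 351 rows.

Stitch gauge = 16/7.5 = 2.133 sts/cm; 18 × 2.133 = 38.40 → 38 sts.
Row gauge = 21/7.5 = 2.8 rows/cm; 125.5 × 2.8 = 351.40 → 351 rows.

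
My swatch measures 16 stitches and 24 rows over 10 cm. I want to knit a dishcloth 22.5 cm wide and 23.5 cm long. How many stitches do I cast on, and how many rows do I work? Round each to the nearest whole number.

Cast on 36 stitches and work 56 rows.

Stitch gauge = 16/10 = 1.6 sts/cm; 22.5 × 1.6 = 36.00 → 36 sts.
Row gauge = 24/10 = 2.4 rows/cm; 23.5 × 2.4 = 56.40 → 56 rows.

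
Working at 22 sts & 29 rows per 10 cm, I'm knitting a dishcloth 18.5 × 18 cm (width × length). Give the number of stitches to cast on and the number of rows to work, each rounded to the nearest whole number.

Cast on 41 stitches and work 52 rows.

Stitch gauge = 22/10 = 2.2 sts/cm; 18.5 × 2.2 = 40.70 → 41 sts.
Row gauge = 29/10 = 2.9 rows/cm; 18 × 2.9 = 52.20 → 52 rows.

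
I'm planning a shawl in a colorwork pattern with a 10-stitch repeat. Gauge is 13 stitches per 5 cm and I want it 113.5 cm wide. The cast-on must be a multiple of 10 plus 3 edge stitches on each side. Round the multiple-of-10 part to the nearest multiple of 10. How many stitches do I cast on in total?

13 / 5 = 2.6 sts per cm.
113.5 × 2.6 = 295.10 sts.
Less 6 edge sts → 289.10 for the repeat.
Nearest multiple of 10: 290.
Add back 6 edge sts → 296.

Cast on 296 stitches.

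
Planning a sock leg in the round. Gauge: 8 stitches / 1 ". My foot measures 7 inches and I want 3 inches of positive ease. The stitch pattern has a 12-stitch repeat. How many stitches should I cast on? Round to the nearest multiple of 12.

84 stitches.

Finished = 7 + 3 = 10 inches.
8 / 1 = 8 sts/in.
10 × 8 = 80.00 sts.
Nearest multiple of 12: 84.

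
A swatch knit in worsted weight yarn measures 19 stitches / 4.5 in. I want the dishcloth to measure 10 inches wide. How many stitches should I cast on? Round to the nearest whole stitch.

19 stitches / 4.5 in = 4.222 stitches per inch.
10 × 4.222 = 42.22 stitches.
Round to nearest → 42.

CO 42 sts.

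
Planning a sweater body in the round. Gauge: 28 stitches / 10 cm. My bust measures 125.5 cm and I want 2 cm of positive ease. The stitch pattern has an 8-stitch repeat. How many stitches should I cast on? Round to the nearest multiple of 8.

Finished = 125.5 + 2 = 127.5 cm.
28 / 10 = 2.8 sts/cm.
127.5 × 2.8 = 357.00 sts.
Nearest multiple of 8: 360.

360 stitches.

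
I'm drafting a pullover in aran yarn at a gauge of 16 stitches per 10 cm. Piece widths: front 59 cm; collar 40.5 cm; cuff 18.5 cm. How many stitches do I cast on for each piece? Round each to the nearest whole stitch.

front 94; collar 65; cuff 30.

Rate = 16/10 = 1.6 sts per cm.
front: 59 × 1.6 = 94.40 → 94.
collar: 40.5 × 1.6 = 64.80 → 65.
cuff: 18.5 × 1.6 = 29.60 → 30.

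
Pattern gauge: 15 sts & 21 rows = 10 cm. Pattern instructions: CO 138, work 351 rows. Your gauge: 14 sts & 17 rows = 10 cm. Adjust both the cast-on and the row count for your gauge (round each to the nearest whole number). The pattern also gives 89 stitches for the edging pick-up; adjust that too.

Cast on 129 stitches; work 284 rows; edging pick-up 83 stitches.

Stitches: 138 × 14/15 = 128.80 → 129.
Rows: 351 × 17/21 = 284.14 → 284.
edging pick-up: 89 × 14/15 = 83.07 → 83.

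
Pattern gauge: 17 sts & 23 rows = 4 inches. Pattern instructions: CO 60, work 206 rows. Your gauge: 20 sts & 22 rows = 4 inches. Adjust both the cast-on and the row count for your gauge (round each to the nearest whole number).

Stitches: 60 × 20/17 = 70.59 → 71.
Rows: 206 × 22/23 = 197.04 → 197.

Cast on 71 stitches; work 197 rows.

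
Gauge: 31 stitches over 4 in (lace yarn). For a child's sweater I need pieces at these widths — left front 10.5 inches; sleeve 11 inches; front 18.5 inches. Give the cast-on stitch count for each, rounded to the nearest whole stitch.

left front 81; sleeve 85; front 143.

Rate = 31/4 = 7.75 sts per in.
left front: 10.5 × 7.75 = 81.38 → 81.
sleeve: 11 × 7.75 = 85.25 → 85.
front: 18.5 × 7.75 = 143.38 → 143.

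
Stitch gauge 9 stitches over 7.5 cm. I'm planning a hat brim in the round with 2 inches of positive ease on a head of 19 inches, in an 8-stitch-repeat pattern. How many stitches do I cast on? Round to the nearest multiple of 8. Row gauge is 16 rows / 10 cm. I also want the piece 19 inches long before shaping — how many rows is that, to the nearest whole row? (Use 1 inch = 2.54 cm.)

Cast on 64 stitches; work 77 rows.

Finished = 19 + 2 = 21 inches.
21 inches × 2.54 = 53.34 cm.
9/7.5 = 1.2 sts per cm; 53.34 × 1.2 = 64.01 sts.
Nearest multiple of 8 → 64.
19 inches = 48.26 cm; × 1.6 = 77.22 → 77 rows.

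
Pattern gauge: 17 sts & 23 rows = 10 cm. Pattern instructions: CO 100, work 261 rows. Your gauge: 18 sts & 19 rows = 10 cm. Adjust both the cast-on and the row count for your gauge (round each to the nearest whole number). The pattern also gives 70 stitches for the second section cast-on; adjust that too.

Stitches: 100 × 18/17 = 105.88 → 106.
Rows: 261 × 19/23 = 215.61 → 216.
second section cast-on: 70 × 18/17 = 74.12 → 74.

Cast on 106 stitches; work 216 rows; second section cast-on 74 stitches.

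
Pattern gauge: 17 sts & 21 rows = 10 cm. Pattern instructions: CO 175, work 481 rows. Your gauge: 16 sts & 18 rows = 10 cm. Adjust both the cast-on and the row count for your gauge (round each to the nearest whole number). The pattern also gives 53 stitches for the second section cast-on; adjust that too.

Cast on 165 stitches; work 412 rows; second section cast-on 50 stitches.

Stitches: 175 × 16/17 = 164.71 → 165.
Rows: 481 × 18/21 = 412.29 → 412.
second section cast-on: 53 × 16/17 = 49.88 → 50.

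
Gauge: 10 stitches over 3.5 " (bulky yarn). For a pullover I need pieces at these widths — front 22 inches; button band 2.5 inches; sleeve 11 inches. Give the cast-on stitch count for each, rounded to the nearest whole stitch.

Rate = 10/3.5 = 2.857 sts per in.
front: 22 × 2.857 = 62.86 → 63.
button band: 2.5 × 2.857 = 7.14 → 7.
sleeve: 11 × 2.857 = 31.43 → 31.

front 63; button band 7; sleeve 31.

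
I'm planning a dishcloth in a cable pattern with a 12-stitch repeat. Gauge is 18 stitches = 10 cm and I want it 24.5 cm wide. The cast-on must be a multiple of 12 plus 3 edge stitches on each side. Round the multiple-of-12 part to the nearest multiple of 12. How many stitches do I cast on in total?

18 / 10 = 1.8 sts per cm.
24.5 × 1.8 = 44.10 sts.
Less 6 edge sts → 38.10 for the repeat.
Nearest multiple of 12: 36.
Add back 6 edge sts → 42.

Cast on 42 stitches.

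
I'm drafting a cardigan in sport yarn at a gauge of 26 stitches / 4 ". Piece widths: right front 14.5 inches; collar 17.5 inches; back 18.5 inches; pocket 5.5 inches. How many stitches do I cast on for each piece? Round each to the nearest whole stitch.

right front 94; collar 114; back 120; pocket 36.

Rate = 26/4 = 6.5 sts per in.
right front: 14.5 × 6.5 = 94.25 → 94.
collar: 17.5 × 6.5 = 113.75 → 114.
back: 18.5 × 6.5 = 120.25 → 120.
pocket: 5.5 × 6.5 = 35.75 → 36.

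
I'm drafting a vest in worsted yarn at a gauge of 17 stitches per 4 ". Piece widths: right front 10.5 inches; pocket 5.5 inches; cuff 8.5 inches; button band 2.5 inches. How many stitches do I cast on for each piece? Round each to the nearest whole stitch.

right front 45; pocket 23; cuff 36; button band 11.

Rate = 17/4 = 4.25 sts per in.
right front: 10.5 × 4.25 = 44.62 → 45.
pocket: 5.5 × 4.25 = 23.38 → 23.
cuff: 8.5 × 4.25 = 36.12 → 36.
button band: 2.5 × 4.25 = 10.62 → 11.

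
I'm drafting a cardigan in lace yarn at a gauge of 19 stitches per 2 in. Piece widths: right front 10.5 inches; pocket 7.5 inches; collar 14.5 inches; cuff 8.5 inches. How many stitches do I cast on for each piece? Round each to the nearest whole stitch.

Rate = 19/2 = 9.5 sts per in.
right front: 10.5 × 9.5 = 99.75 → 100.
pocket: 7.5 × 9.5 = 71.25 → 71.
collar: 14.5 × 9.5 = 137.75 → 138.
cuff: 8.5 × 9.5 = 80.75 → 81.

right front 100; pocket 71; collar 138; cuff 81.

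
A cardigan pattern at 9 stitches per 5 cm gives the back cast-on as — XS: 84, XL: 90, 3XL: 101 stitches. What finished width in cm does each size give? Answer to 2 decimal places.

XS 46.67 cm; XL 50.00 cm; 3XL 56.11 cm.

9/5 = 1.8 sts per cm.
XS: 84 / 1.8 = 46.667 → 46.67 cm.
XL: 90 / 1.8 = 50.000 → 50.00 cm.
3XL: 101 / 1.8 = 56.111 → 56.11 cm.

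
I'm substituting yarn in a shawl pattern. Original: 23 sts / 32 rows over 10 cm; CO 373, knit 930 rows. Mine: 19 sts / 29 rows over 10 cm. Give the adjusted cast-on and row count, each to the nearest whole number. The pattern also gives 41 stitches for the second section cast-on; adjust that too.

Stitches: 373 × 19/23 = 308.13 → 308.
Rows: 930 × 29/32 = 842.81 → 843.
second section cast-on: 41 × 19/23 = 33.87 → 34.

Cast on 308 stitches; work 843 rows; second section cast-on 34 stitches.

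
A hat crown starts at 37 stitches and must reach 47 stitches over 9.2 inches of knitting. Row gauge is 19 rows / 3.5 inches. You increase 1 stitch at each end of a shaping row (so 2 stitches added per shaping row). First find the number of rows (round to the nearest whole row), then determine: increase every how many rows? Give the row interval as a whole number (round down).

Increase every 10th row.

Rows = 9.2 × 5.429 = 49.9 → 50 rows.
Stitches to add: 10 → 5 shaping rows (at 2 st each).
50 / 5 = 10.00 → every 10 rows.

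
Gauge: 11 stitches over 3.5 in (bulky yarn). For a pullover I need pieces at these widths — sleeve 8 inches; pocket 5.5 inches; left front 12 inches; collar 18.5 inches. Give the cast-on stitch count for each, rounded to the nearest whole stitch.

Rate = 11/3.5 = 3.143 sts per in.
sleeve: 8 × 3.143 = 25.14 → 25.
pocket: 5.5 × 3.143 = 17.29 → 17.
left front: 12 × 3.143 = 37.71 → 38.
collar: 18.5 × 3.143 = 58.14 → 58.

sleeve 25; pocket 17; left front 38; collar 58.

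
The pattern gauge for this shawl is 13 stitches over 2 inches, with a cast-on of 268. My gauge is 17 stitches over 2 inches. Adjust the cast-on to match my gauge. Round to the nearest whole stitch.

Cast on 350 stitches.

Scale factor = 17 / 13 = 1.308.
268 × 17 / 13 = 350.46 sts.
→ 350 sts.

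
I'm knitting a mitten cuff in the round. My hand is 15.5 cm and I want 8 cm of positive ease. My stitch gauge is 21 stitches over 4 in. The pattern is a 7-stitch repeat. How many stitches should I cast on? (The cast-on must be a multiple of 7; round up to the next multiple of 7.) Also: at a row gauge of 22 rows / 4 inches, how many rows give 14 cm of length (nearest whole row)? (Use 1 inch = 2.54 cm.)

Finished = 15.5 + 8 = 23.5 cm.
23.5 cm × 1/2.54 = 9.25 inches.
21/4 = 5.25 sts per in; 9.25 × 5.25 = 48.57 sts.
Next multiple of 7 → 49.
14 cm = 5.51 inches; × 5.5 = 30.31 → 30 rows.

Cast on 49 stitches; work 30 rows.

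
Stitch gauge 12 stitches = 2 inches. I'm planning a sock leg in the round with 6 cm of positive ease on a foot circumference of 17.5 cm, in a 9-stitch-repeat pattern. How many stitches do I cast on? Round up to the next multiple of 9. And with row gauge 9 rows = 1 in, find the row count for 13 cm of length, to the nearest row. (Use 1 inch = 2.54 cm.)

Cast on 63 stitches; work 46 rows.

Finished = 17.5 + 6 = 23.5 cm.
23.5 cm × 1/2.54 = 9.25 inches.
12/2 = 6 sts per in; 9.25 × 6 = 55.51 sts.
Next multiple of 9 → 63.
13 cm = 5.12 inches; × 9 = 46.06 → 46 rows.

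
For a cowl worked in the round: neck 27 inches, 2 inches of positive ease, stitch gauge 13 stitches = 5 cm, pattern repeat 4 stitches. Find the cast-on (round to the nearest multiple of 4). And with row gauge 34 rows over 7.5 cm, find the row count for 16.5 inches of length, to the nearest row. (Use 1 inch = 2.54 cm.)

Cast on 192 stitches; work 190 rows.

Finished = 27 + 2 = 29 inches.
29 inches × 2.54 = 73.66 cm.
13/5 = 2.6 sts per cm; 73.66 × 2.6 = 191.52 sts.
Nearest multiple of 4 → 192.
16.5 inches = 41.91 cm; × 4.533 = 189.99 → 190 rows.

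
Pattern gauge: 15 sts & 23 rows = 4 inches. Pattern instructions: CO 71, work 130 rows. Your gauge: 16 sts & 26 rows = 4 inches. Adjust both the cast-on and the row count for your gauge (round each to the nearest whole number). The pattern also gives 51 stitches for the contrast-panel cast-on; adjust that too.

Stitches: 71 × 16/15 = 75.73 → 76.
Rows: 130 × 26/23 = 146.96 → 147.
contrast-panel cast-on: 51 × 16/15 = 54.40 → 54.

Cast on 76 stitches; work 147 rows; contrast-panel cast-on 54 stitches.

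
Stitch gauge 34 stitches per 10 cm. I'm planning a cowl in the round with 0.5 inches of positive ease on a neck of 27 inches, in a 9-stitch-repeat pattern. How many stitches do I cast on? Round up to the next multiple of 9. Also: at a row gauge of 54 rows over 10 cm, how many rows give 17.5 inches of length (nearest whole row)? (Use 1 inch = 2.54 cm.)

Finished = 27 + 0.5 = 27.5 inches.
27.5 inches × 2.54 = 69.85 cm.
34/10 = 3.4 sts per cm; 69.85 × 3.4 = 237.49 sts.
Next multiple of 9 → 243.
17.5 inches = 44.45 cm; × 5.4 = 240.03 → 240 rows.

Cast on 243 stitches; work 240 rows.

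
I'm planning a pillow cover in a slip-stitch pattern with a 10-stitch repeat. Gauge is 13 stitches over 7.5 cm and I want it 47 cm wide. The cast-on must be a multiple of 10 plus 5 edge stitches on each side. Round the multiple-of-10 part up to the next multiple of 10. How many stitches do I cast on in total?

13 / 7.5 = 1.733 sts per cm.
47 × 1.733 = 81.47 sts.
Less 10 edge sts → 71.47 for the repeat.
Next multiple of 10: 80.
Add back 10 edge sts → 90.

90 stitches.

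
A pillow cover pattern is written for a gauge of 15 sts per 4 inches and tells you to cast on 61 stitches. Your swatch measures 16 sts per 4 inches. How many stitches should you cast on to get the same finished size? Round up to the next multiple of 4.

Scale factor = 16 / 15 = 1.067.
61 × 16 / 15 = 65.07 sts.
→ 68 sts.

68 stitches.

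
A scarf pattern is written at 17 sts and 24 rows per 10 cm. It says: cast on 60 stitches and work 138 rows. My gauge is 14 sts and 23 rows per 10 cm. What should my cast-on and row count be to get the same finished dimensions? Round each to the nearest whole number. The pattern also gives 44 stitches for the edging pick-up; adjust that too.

Stitches: 60 × 14/17 = 49.41 → 49.
Rows: 138 × 23/24 = 132.25 → 132.
edging pick-up: 44 × 14/17 = 36.24 → 36.

Cast on 49 stitches; work 132 rows; edging pick-up 36 stitches.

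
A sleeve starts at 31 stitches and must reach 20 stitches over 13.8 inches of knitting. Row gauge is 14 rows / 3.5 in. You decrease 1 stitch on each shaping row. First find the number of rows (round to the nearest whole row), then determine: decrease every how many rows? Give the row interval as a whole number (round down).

Rows = 13.8 × 4 = 55.2 → 55 rows.
Stitches to remove: 11 → 11 shaping rows (at 1 st each).
55 / 11 = 5.00 → every 5 rows.

Decrease every 5th row.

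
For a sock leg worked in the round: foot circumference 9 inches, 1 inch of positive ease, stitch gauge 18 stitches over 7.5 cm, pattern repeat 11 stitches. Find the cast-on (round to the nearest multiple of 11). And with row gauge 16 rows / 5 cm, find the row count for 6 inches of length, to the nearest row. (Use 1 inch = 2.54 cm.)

Cast on 66 stitches; work 49 rows.

Finished = 9 + 1 = 10 inches.
10 inches × 2.54 = 25.40 cm.
18/7.5 = 2.4 sts per cm; 25.40 × 2.4 = 60.96 sts.
Nearest multiple of 11 → 66.
6 inches = 15.24 cm; × 3.2 = 48.77 → 49 rows.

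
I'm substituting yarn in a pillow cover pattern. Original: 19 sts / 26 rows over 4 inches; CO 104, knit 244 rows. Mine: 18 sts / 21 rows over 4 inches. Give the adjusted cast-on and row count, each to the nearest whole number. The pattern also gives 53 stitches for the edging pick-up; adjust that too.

Cast on 99 stitches; work 197 rows; edging pick-up 50 stitches.

Stitches: 104 × 18/19 = 98.53 → 99.
Rows: 244 × 21/26 = 197.08 → 197.
edging pick-up: 53 × 18/19 = 50.21 → 50.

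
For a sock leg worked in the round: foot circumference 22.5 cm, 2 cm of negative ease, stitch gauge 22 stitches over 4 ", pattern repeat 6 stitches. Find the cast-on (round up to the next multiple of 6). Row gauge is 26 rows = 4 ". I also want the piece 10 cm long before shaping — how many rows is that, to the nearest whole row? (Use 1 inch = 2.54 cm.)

Finished = 22.5 − 2 = 20.5 cm.
20.5 cm × 1/2.54 = 8.07 inches.
22/4 = 5.5 sts per in; 8.07 × 5.5 = 44.39 sts.
Next multiple of 6 → 48.
10 cm = 3.94 inches; × 6.5 = 25.59 → 26 rows.

Cast on 48 stitches; work 26 rows.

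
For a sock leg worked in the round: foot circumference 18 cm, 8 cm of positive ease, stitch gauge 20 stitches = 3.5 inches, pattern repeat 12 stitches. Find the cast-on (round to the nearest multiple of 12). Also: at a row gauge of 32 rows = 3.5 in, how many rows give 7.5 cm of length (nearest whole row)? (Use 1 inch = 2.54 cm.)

Cast on 60 stitches; work 27 rows.

Finished = 18 + 8 = 26 cm.
26 cm × 1/2.54 = 10.24 inches.
20/3.5 = 5.714 sts per in; 10.24 × 5.714 = 58.49 sts.
Nearest multiple of 12 → 60.
7.5 cm = 2.95 inches; × 9.143 = 27.00 → 27 rows.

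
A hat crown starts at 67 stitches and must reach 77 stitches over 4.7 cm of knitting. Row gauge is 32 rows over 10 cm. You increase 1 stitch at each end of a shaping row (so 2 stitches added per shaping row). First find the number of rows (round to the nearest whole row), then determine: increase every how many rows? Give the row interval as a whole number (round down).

Increase every 3rd row.

Rows = 4.7 × 3.2 = 15.0 → 15 rows.
Stitches to add: 10 → 5 shaping rows (at 2 st each).
15 / 5 = 3.00 → every 3 rows.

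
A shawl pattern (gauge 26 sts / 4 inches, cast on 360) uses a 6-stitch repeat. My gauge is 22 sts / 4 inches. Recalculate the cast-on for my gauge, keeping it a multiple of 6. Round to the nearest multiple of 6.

Cast on 306 stitches.

360 × 22 / 26 = 304.62.
Nearest multiple of 6: 306.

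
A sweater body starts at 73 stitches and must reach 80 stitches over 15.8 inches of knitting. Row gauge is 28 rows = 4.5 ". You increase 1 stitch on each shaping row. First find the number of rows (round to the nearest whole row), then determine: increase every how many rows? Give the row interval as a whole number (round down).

Rows = 15.8 × 6.222 = 98.3 → 98 rows.
Stitches to add: 7 → 7 shaping rows (at 1 st each).
98 / 7 = 14.00 → every 14 rows.

Increase every 14th row.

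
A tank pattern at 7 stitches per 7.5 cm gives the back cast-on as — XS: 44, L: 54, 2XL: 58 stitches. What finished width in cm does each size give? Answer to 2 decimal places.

7/7.5 = 0.933 sts per cm.
XS: 44 / 0.933 = 47.143 → 47.14 cm.
L: 54 / 0.933 = 57.857 → 57.86 cm.
2XL: 58 / 0.933 = 62.143 → 62.14 cm.

XS 47.14 cm; L 57.86 cm; 2XL 62.14 cm.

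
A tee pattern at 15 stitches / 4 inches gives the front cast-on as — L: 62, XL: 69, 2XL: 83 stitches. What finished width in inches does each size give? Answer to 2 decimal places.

15/4 = 3.75 sts per in.
L: 62 / 3.75 = 16.533 → 16.53 in.
XL: 69 / 3.75 = 18.400 → 18.40 in.
2XL: 83 / 3.75 = 22.133 → 22.13 in.

L 16.53 inches; XL 18.40 inches; 2XL 22.13 inches.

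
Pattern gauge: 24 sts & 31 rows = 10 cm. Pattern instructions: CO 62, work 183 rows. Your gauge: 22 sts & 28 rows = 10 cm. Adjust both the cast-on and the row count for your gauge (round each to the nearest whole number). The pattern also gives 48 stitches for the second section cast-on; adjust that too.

Cast on 57 stitches; work 165 rows; second section cast-on 44 stitches.

Stitches: 62 × 22/24 = 56.83 → 57.
Rows: 183 × 28/31 = 165.29 → 165.
second section cast-on: 48 × 22/24 = 44.00 → 44.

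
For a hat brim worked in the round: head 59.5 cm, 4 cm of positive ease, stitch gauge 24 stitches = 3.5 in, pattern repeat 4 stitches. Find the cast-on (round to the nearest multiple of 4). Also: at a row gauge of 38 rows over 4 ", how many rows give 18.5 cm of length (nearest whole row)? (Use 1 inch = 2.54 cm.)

Finished = 59.5 + 4 = 63.5 cm.
63.5 cm × 1/2.54 = 25.00 inches.
24/3.5 = 6.857 sts per in; 25.00 × 6.857 = 171.43 sts.
Nearest multiple of 4 → 172.
18.5 cm = 7.28 inches; × 9.5 = 69.19 → 69 rows.

Cast on 172 stitches; work 69 rows.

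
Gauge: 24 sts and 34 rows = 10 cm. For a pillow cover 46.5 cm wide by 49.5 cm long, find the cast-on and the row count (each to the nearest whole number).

Cast on 112 stitches and work 168 rows.

Stitch gauge = 24/10 = 2.4 sts/cm; 46.5 × 2.4 = 111.60 → 112 sts.
Row gauge = 34/10 = 3.4 rows/cm; 49.5 × 3.4 = 168.30 → 168 rows.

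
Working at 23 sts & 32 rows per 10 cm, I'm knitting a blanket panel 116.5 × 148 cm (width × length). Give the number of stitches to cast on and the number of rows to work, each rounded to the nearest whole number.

Stitch gauge = 23/10 = 2.3 sts/cm; 116.5 × 2.3 = 267.95 → 268 sts.
Row gauge = 32/10 = 3.2 rows/cm; 148 × 3.2 = 473.60 → 474 rows.

Cast on 268 stitches and work 474 rows.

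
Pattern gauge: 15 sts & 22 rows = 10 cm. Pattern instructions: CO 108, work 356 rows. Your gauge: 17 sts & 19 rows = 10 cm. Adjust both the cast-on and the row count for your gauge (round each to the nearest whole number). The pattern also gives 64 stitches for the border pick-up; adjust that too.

Cast on 122 stitches; work 307 rows; border pick-up 73 stitches.

Stitches: 108 × 17/15 = 122.40 → 122.
Rows: 356 × 19/22 = 307.45 → 307.
border pick-up: 64 × 17/15 = 72.53 → 73.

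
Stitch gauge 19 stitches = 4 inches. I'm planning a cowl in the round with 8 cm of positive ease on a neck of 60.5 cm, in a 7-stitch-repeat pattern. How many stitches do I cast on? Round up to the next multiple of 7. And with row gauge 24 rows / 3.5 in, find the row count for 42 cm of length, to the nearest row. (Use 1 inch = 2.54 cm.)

Cast on 133 stitches; work 113 rows.

Finished = 60.5 + 8 = 68.5 cm.
68.5 cm × 1/2.54 = 26.97 inches.
19/4 = 4.75 sts per in; 26.97 × 4.75 = 128.10 sts.
Next multiple of 7 → 133.
42 cm = 16.54 inches; × 6.857 = 113.39 → 113 rows.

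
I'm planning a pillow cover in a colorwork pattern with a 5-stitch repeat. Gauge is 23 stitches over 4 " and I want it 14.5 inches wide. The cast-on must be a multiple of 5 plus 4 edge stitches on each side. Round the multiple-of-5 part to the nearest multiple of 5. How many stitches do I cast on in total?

23 / 4 = 5.75 sts per inch.
14.5 × 5.75 = 83.38 sts.
Less 8 edge sts → 75.38 for the repeat.
Nearest multiple of 5: 75.
Add back 8 edge sts → 83.

CO 83 sts.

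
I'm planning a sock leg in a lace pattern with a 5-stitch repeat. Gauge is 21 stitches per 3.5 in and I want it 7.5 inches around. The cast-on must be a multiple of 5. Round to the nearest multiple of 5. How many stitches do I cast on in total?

45 stitches.

21 / 3.5 = 6 sts per inch.
7.5 × 6 = 45.00 sts.
Nearest multiple of 5: 45.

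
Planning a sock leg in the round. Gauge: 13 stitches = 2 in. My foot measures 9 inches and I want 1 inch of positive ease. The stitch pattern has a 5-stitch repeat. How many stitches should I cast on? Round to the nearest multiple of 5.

Cast on 65 stitches.

Finished = 9 + 1 = 10 inches.
13 / 2 = 6.5 sts/in.
10 × 6.5 = 65.00 sts.
Nearest multiple of 5: 65.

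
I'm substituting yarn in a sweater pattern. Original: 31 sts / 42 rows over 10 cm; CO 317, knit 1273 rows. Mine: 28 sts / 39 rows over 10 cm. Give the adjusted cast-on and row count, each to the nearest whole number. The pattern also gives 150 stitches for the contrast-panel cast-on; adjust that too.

Stitches: 317 × 28/31 = 286.32 → 286.
Rows: 1273 × 39/42 = 1182.07 → 1182.
contrast-panel cast-on: 150 × 28/31 = 135.48 → 135.

Cast on 286 stitches; work 1182 rows; contrast-panel cast-on 135 stitches.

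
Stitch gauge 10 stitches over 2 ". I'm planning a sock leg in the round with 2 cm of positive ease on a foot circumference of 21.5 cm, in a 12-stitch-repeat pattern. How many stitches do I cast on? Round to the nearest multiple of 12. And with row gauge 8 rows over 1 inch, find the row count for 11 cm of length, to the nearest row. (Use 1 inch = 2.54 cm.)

Cast on 48 stitches; work 35 rows.

Finished = 21.5 + 2 = 23.5 cm.
23.5 cm × 1/2.54 = 9.25 inches.
10/2 = 5 sts per in; 9.25 × 5 = 46.26 sts.
Nearest multiple of 12 → 48.
11 cm = 4.33 inches; × 8 = 34.65 → 35 rows.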